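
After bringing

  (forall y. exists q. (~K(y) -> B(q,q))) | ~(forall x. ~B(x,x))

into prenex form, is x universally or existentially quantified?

First replace A → B with ¬A ∨ B.
  (forall y. exists q. (~~K(y) | B(q,q))) | ~(forall x. ~B(x,x))
Move each ¬ inward, flipping quantifiers it crosses:
  (forall y. exists q. (K(y) | B(q,q))) | (exists x. B(x,x))
All bound variables are already distinct, so no renaming is needed.
Extract every quantifier outward, since the variables are now distinct and don't occur free across branches:
  forall y. exists q. exists x. (K(y) | B(q,q) | B(x,x))
The quantifier forall x sits under an odd number of negations (counting the antecedent side of each →), so it flips to exists x.

existential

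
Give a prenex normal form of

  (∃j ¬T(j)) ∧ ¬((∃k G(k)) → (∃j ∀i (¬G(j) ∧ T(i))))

First replace A → B with ¬A ∨ B.
  (∃j ¬T(j)) ∧ ¬(¬(∃k G(k)) ∨ (∃j ∀i (¬G(j) ∧ T(i))))
Drive negations inward (¬∀x A ≡ ∃x ¬A, ¬∃x A ≡ ∀x ¬A, De Morgan for ∧/∨):
  (∃j ¬T(j)) ∧ (∃k G(k)) ∧ (∀j ∃i (G(j) ∨ ¬T(i)))
Give each quantifier a distinct variable: j↦t.
  (∃j ¬T(j)) ∧ (∃k G(k)) ∧ (∀t ∃i (G(t) ∨ ¬T(i)))
Extract every quantifier outward, since the variables are now distinct and don't occur free across branches:
  ∃j ∃k ∀t ∃i (¬T(j) ∧ G(k) ∧ (G(t) ∨ ¬T(i)))

∃j ∃k ∀t ∃i (¬T(j) ∧ G(k) ∧ (G(t) ∨ ¬T(i)))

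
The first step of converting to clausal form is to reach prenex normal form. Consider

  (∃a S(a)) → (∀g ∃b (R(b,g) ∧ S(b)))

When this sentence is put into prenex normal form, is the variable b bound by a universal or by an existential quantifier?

Eliminate → and ↔ using ¬ and ∨.
  ¬(∃a S(a)) ∨ (∀g ∃b (R(b,g) ∧ S(b)))
Move each ¬ inward, flipping quantifiers it crosses:
  (∀a ¬S(a)) ∨ (∀g ∃b (R(b,g) ∧ S(b)))
Pull the quantifiers to the front (each side's bound variable is not free in the other side):
  ∀a ∀g ∃b (¬S(a) ∨ R(b,g) ∧ S(b))
The quantifier ∃b sits under an even number of negations (counting the antecedent side of each →), so it remains existential.

existential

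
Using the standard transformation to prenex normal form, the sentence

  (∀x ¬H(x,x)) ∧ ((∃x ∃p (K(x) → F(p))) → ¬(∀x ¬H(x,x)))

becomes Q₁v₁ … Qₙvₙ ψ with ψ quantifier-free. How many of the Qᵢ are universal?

First replace A → B with ¬A ∨ B.
  (∀x ¬H(x,x)) ∧ (¬(∃x ∃p (¬K(x) ∨ F(p))) ∨ ¬(∀x ¬H(x,x)))
Move each ¬ inward, flipping quantifiers it crosses:
  (∀x ¬H(x,x)) ∧ ((∀x ∀p (K(x) ∧ ¬F(p))) ∨ (∃x H(x,x)))
Standardize variables apart so no two quantifiers bind the same name: x↦z, x↦w1.
  (∀x ¬H(x,x)) ∧ ((∀z ∀p (K(z) ∧ ¬F(p))) ∨ (∃w1 H(w1,w1)))
Pull the quantifiers to the front (each side's bound variable is not free in the other side):
  ∀x ∀z ∀p ∃w1 (¬H(x,x) ∧ (K(z) ∧ ¬F(p) ∨ H(w1,w1)))
The prefix is ∀x ∀z ∀p ∃w1: 3 universal, 1 existential.

3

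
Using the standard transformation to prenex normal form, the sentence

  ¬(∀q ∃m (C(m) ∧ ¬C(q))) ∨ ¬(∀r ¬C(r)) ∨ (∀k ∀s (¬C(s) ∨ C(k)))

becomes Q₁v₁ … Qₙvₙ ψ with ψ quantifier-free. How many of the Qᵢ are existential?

2

Move each ¬ inward, flipping quantifiers it crosses:
  (∃q ∀m (¬C(m) ∨ C(q))) ∨ (∃r C(r)) ∨ (∀k ∀s (¬C(s) ∨ C(k)))
All bound variables are already distinct, so no renaming is needed.
Finally move all quantifiers to the prefix:
  ∃q ∀m ∃r ∀k ∀s (¬C(m) ∨ C(q) ∨ C(r) ∨ ¬C(s) ∨ C(k))
The prefix is ∃q ∀m ∃r ∀k ∀s: 3 universal, 2 existential.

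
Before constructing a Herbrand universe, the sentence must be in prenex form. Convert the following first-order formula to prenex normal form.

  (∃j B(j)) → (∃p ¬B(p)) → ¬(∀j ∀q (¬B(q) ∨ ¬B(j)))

Rewrite implications/biconditionals: A → B as ¬A ∨ B.
  ¬(∃j B(j)) ∨ ¬(∃p ¬B(p)) ∨ ¬(∀j ∀q (¬B(q) ∨ ¬B(j)))
Drive negations inward (¬∀x A ≡ ∃x ¬A, ¬∃x A ≡ ∀x ¬A, De Morgan for ∧/∨):
  (∀j ¬B(j)) ∨ (∀p B(p)) ∨ (∃j ∃q (B(q) ∧ B(j)))
Standardize variables apart so no two quantifiers bind the same name: j↦c.
  (∀j ¬B(j)) ∨ (∀p B(p)) ∨ (∃c ∃q (B(q) ∧ B(c)))
Extract every quantifier outward, since the variables are now distinct and don't occur free across branches:
  ∀j ∀p ∃c ∃q (¬B(j) ∨ B(p) ∨ B(q) ∧ B(c))

∀j ∀p ∃c ∃q (¬B(j) ∨ B(p) ∨ B(q) ∧ B(c))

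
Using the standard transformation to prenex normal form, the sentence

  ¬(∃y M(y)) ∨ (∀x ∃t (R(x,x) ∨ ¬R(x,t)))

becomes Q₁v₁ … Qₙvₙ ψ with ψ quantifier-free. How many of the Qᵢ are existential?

Drive negations inward (¬∀x A ≡ ∃x ¬A, ¬∃x A ≡ ∀x ¬A, De Morgan for ∧/∨):
  (∀y ¬M(y)) ∨ (∀x ∃t (R(x,x) ∨ ¬R(x,t)))
All bound variables are already distinct, so no renaming is needed.
Extract every quantifier outward, since the variables are now distinct and don't occur free across branches:
  ∀y ∀x ∃t (¬M(y) ∨ R(x,x) ∨ ¬R(x,t))
The prefix is ∀y ∀x ∃t: 2 universal, 1 existential.

1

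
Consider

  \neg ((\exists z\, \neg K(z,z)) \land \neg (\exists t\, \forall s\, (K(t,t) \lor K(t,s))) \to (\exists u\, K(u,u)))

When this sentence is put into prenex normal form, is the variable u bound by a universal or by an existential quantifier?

universal

First replace A → B with ¬A ∨ B.
  \neg (\neg ((\exists z\, \neg K(z,z)) \land \neg (\exists t\, \forall s\, (K(t,t) \lor K(t,s)))) \lor (\exists u\, K(u,u)))
Move each ¬ inward, flipping quantifiers it crosses:
  (\exists z\, \neg K(z,z)) \land (\forall t\, \exists s\, (\neg K(t,t) \land \neg K(t,s))) \land (\forall u\, \neg K(u,u))
All bound variables are already distinct, so no renaming is needed.
Finally move all quantifiers to the prefix:
  \exists z\, \forall t\, \exists s\, \forall u\, (\neg K(z,z) \land \neg K(t,t) \land \neg K(t,s) \land \neg K(u,u))
The quantifier \exists u sits under an odd number of negations (counting the antecedent side of each →), so it flips to \forall u.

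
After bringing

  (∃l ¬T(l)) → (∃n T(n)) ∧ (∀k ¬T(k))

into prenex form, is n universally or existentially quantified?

existential

First replace A → B with ¬A ∨ B.
  ¬(∃l ¬T(l)) ∨ (∃n T(n)) ∧ (∀k ¬T(k))
Move each ¬ inward, flipping quantifiers it crosses:
  (∀l T(l)) ∨ (∃n T(n)) ∧ (∀k ¬T(k))
All bound variables are already distinct, so no renaming is needed.
Finally move all quantifiers to the prefix:
  ∀l ∃n ∀k (T(l) ∨ T(n) ∧ ¬T(k))
The quantifier ∃n sits under an even number of negations (counting the antecedent side of each →), so it remains existential.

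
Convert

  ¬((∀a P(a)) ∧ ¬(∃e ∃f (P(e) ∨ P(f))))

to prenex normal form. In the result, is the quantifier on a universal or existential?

Drive negations inward (¬∀x A ≡ ∃x ¬A, ¬∃x A ≡ ∀x ¬A, De Morgan for ∧/∨):
  (∃a ¬P(a)) ∨ (∃e ∃f (P(e) ∨ P(f)))
All bound variables are already distinct, so no renaming is needed.
Extract every quantifier outward, since the variables are now distinct and don't occur free across branches:
  ∃a ∃e ∃f (¬P(a) ∨ P(e) ∨ P(f))
The quantifier ∀a sits under an odd number of negations, so it flips to ∃a.

existential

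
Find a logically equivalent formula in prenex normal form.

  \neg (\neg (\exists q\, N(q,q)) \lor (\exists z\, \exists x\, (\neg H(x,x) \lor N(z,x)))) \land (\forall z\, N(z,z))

\exists q\, \forall z\, \forall x\, \forall u\, (N(q,q) \land H(x,x) \land \neg N(z,x) \land N(u,u))

Drive negations inward (¬∀x A ≡ ∃x ¬A, ¬∃x A ≡ ∀x ¬A, De Morgan for ∧/∨):
  (\exists q\, N(q,q)) \land (\forall z\, \forall x\, (H(x,x) \land \neg N(z,x))) \land (\forall z\, N(z,z))
Rename bound variables to avoid capture: z↦u.
  (\exists q\, N(q,q)) \land (\forall z\, \forall x\, (H(x,x) \land \neg N(z,x))) \land (\forall u\, N(u,u))
Extract every quantifier outward, since the variables are now distinct and don't occur free across branches:
  \exists q\, \forall z\, \forall x\, \forall u\, (N(q,q) \land H(x,x) \land \neg N(z,x) \land N(u,u))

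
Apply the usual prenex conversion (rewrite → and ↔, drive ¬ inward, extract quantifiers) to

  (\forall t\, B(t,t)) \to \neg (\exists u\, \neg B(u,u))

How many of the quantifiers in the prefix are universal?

Rewrite implications/biconditionals: A → B as ¬A ∨ B.
  \neg (\forall t\, B(t,t)) \lor \neg (\exists u\, \neg B(u,u))
Drive negations inward (¬∀x A ≡ ∃x ¬A, ¬∃x A ≡ ∀x ¬A, De Morgan for ∧/∨):
  (\exists t\, \neg B(t,t)) \lor (\forall u\, B(u,u))
Pull the quantifiers to the front (each side's bound variable is not free in the other side):
  \exists t\, \forall u\, (\neg B(t,t) \lor B(u,u))
The prefix is \exists t \forall u: 1 universal, 1 existential.

1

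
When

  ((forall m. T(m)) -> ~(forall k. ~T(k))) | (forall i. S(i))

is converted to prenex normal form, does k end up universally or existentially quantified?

existential

Eliminate → and ↔ using ¬ and ∨.
  ~(forall m. T(m)) | ~(forall k. ~T(k)) | (forall i. S(i))
Push ¬ through the quantifiers and connectives to reach negation normal form:
  (exists m. ~T(m)) | (exists k. T(k)) | (forall i. S(i))
All bound variables are already distinct, so no renaming is needed.
Pull the quantifiers to the front (each side's bound variable is not free in the other side):
  exists m. exists k. forall i. (~T(m) | T(k) | S(i))
The quantifier forall k sits under an odd number of negations (counting the antecedent side of each →), so it flips to exists k.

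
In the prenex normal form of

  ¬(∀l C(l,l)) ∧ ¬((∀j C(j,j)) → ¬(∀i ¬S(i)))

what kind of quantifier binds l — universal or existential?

Eliminate → and ↔ using ¬ and ∨.
  ¬(∀l C(l,l)) ∧ ¬(¬(∀j C(j,j)) ∨ ¬(∀i ¬S(i)))
Push ¬ through the quantifiers and connectives to reach negation normal form:
  (∃l ¬C(l,l)) ∧ (∀j C(j,j)) ∧ (∀i ¬S(i))
All bound variables are already distinct, so no renaming is needed.
Pull the quantifiers to the front (each side's bound variable is not free in the other side):
  ∃l ∀j ∀i (¬C(l,l) ∧ C(j,j) ∧ ¬S(i))
The quantifier ∀l sits under an odd number of negations (counting the antecedent side of each →), so it flips to ∃l.

existential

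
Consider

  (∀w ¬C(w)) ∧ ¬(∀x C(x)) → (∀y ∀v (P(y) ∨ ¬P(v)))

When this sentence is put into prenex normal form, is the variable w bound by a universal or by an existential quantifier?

existential

First replace A → B with ¬A ∨ B.
  ¬((∀w ¬C(w)) ∧ ¬(∀x C(x))) ∨ (∀y ∀v (P(y) ∨ ¬P(v)))
Push ¬ through the quantifiers and connectives to reach negation normal form:
  (∃w C(w)) ∨ (∀x C(x)) ∨ (∀y ∀v (P(y) ∨ ¬P(v)))
Extract every quantifier outward, since the variables are now distinct and don't occur free across branches:
  ∃w ∀x ∀y ∀v (C(w) ∨ C(x) ∨ P(y) ∨ ¬P(v))
The quantifier ∀w sits under an odd number of negations (counting the antecedent side of each →), so it flips to ∃w.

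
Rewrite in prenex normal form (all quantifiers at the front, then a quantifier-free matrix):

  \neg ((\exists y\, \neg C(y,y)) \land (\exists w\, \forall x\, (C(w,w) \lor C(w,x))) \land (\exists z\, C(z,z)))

\forall y\, \forall w\, \exists x\, \forall z\, (C(y,y) \lor \neg C(w,w) \land \neg C(w,x) \lor \neg C(z,z))

Drive negations inward (¬∀x A ≡ ∃x ¬A, ¬∃x A ≡ ∀x ¬A, De Morgan for ∧/∨):
  (\forall y\, C(y,y)) \lor (\forall w\, \exists x\, (\neg C(w,w) \land \neg C(w,x))) \lor (\forall z\, \neg C(z,z))
Pull the quantifiers to the front (each side's bound variable is not free in the other side):
  \forall y\, \forall w\, \exists x\, \forall z\, (C(y,y) \lor \neg C(w,w) \land \neg C(w,x) \lor \neg C(z,z))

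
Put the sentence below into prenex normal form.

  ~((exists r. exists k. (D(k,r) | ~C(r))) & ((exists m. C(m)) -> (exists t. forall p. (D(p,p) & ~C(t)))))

forall r. forall k. exists m. forall t. exists p. (~D(k,r) & C(r) | C(m) & (~D(p,p) | C(t)))

Eliminate → and ↔ using ¬ and ∨.
  ~((exists r. exists k. (D(k,r) | ~C(r))) & (~(exists m. C(m)) | (exists t. forall p. (D(p,p) & ~C(t)))))
Drive negations inward (¬∀x A ≡ ∃x ¬A, ¬∃x A ≡ ∀x ¬A, De Morgan for ∧/∨):
  (forall r. forall k. (~D(k,r) & C(r))) | (exists m. C(m)) & (forall t. exists p. (~D(p,p) | C(t)))
All bound variables are already distinct, so no renaming is needed.
Finally move all quantifiers to the prefix:
  forall r. forall k. exists m. forall t. exists p. (~D(k,r) & C(r) | C(m) & (~D(p,p) | C(t)))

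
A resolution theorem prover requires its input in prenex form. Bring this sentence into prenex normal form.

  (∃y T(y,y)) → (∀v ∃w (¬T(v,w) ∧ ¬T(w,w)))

∀y ∀v ∃w (¬T(y,y) ∨ ¬T(v,w) ∧ ¬T(w,w))

First replace A → B with ¬A ∨ B.
  ¬(∃y T(y,y)) ∨ (∀v ∃w (¬T(v,w) ∧ ¬T(w,w)))
Drive negations inward (¬∀x A ≡ ∃x ¬A, ¬∃x A ≡ ∀x ¬A, De Morgan for ∧/∨):
  (∀y ¬T(y,y)) ∨ (∀v ∃w (¬T(v,w) ∧ ¬T(w,w)))
All bound variables are already distinct, so no renaming is needed.
Pull the quantifiers to the front (each side's bound variable is not free in the other side):
  ∀y ∀v ∃w (¬T(y,y) ∨ ¬T(v,w) ∧ ¬T(w,w))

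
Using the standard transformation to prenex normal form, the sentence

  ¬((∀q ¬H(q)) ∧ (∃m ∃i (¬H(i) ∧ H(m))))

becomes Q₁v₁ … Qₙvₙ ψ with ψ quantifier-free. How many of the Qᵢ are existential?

1

Push ¬ through the quantifiers and connectives to reach negation normal form:
  (∃q H(q)) ∨ (∀m ∀i (H(i) ∨ ¬H(m)))
All bound variables are already distinct, so no renaming is needed.
Extract every quantifier outward, since the variables are now distinct and don't occur free across branches:
  ∃q ∀m ∀i (H(q) ∨ H(i) ∨ ¬H(m))
The prefix is ∃q ∀m ∀i: 2 universal, 1 existential.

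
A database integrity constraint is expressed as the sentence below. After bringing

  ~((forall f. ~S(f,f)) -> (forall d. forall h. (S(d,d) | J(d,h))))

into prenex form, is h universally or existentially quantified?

existential

First replace A → B with ¬A ∨ B.
  ~(~(forall f. ~S(f,f)) | (forall d. forall h. (S(d,d) | J(d,h))))
Push ¬ through the quantifiers and connectives to reach negation normal form:
  (forall f. ~S(f,f)) & (exists d. exists h. (~S(d,d) & ~J(d,h)))
Pull the quantifiers to the front (each side's bound variable is not free in the other side):
  forall f. exists d. exists h. (~S(f,f) & ~S(d,d) & ~J(d,h))
The quantifier forall h sits under an odd number of negations (counting the antecedent side of each →), so it flips to exists h.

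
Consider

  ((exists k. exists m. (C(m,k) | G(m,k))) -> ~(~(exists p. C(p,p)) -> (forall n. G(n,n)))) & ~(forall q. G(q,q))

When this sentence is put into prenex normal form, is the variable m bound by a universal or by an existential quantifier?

universal

Eliminate → and ↔ using ¬ and ∨.
  (~(exists k. exists m. (C(m,k) | G(m,k))) | ~(~~(exists p. C(p,p)) | (forall n. G(n,n)))) & ~(forall q. G(q,q))
Push ¬ through the quantifiers and connectives to reach negation normal form:
  ((forall k. forall m. (~C(m,k) & ~G(m,k))) | (forall p. ~C(p,p)) & (exists n. ~G(n,n))) & (exists q. ~G(q,q))
All bound variables are already distinct, so no renaming is needed.
Finally move all quantifiers to the prefix:
  forall k. forall m. forall p. exists n. exists q. ((~C(m,k) & ~G(m,k) | ~C(p,p) & ~G(n,n)) & ~G(q,q))
The quantifier exists m sits under an odd number of negations (counting the antecedent side of each →), so it flips to forall m.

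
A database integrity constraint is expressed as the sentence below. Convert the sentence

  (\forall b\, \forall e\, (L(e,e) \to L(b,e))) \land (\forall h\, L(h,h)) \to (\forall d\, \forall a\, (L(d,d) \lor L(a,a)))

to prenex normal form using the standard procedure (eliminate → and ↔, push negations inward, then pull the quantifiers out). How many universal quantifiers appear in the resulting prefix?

First replace A → B with ¬A ∨ B.
  \neg ((\forall b\, \forall e\, (\neg L(e,e) \lor L(b,e))) \land (\forall h\, L(h,h))) \lor (\forall d\, \forall a\, (L(d,d) \lor L(a,a)))
Drive negations inward (¬∀x A ≡ ∃x ¬A, ¬∃x A ≡ ∀x ¬A, De Morgan for ∧/∨):
  (\exists b\, \exists e\, (L(e,e) \land \neg L(b,e))) \lor (\exists h\, \neg L(h,h)) \lor (\forall d\, \forall a\, (L(d,d) \lor L(a,a)))
All bound variables are already distinct, so no renaming is needed.
Finally move all quantifiers to the prefix:
  \exists b\, \exists e\, \exists h\, \forall d\, \forall a\, (L(e,e) \land \neg L(b,e) \lor \neg L(h,h) \lor L(d,d) \lor L(a,a))
The prefix is \exists b \exists e \exists h \forall d \forall a: 2 universal, 3 existential.

2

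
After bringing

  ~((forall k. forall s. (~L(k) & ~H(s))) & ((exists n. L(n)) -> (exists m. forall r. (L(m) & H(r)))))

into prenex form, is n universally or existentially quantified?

existential

First replace A → B with ¬A ∨ B.
  ~((forall k. forall s. (~L(k) & ~H(s))) & (~(exists n. L(n)) | (exists m. forall r. (L(m) & H(r)))))
Drive negations inward (¬∀x A ≡ ∃x ¬A, ¬∃x A ≡ ∀x ¬A, De Morgan for ∧/∨):
  (exists k. exists s. (L(k) | H(s))) | (exists n. L(n)) & (forall m. exists r. (~L(m) | ~H(r)))
Extract every quantifier outward, since the variables are now distinct and don't occur free across branches:
  exists k. exists s. exists n. forall m. exists r. (L(k) | H(s) | L(n) & (~L(m) | ~H(r)))
The quantifier exists n sits under an even number of negations (counting the antecedent side of each →), so it remains existential.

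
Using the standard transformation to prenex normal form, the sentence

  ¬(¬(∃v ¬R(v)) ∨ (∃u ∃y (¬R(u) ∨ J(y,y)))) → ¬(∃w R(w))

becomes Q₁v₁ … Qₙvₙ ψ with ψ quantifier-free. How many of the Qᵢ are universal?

First replace A → B with ¬A ∨ B.
  ¬¬(¬(∃v ¬R(v)) ∨ (∃u ∃y (¬R(u) ∨ J(y,y)))) ∨ ¬(∃w R(w))
Drive negations inward (¬∀x A ≡ ∃x ¬A, ¬∃x A ≡ ∀x ¬A, De Morgan for ∧/∨):
  (∀v R(v)) ∨ (∃u ∃y (¬R(u) ∨ J(y,y))) ∨ (∀w ¬R(w))
All bound variables are already distinct, so no renaming is needed.
Pull the quantifiers to the front (each side's bound variable is not free in the other side):
  ∀v ∃u ∃y ∀w (R(v) ∨ ¬R(u) ∨ J(y,y) ∨ ¬R(w))
The prefix is ∀v ∃u ∃y ∀w: 2 universal, 2 existential.

2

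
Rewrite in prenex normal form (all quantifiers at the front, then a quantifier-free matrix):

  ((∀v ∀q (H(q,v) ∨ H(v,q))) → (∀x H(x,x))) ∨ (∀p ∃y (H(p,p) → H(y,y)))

Rewrite implications/biconditionals: A → B as ¬A ∨ B.
  ¬(∀v ∀q (H(q,v) ∨ H(v,q))) ∨ (∀x H(x,x)) ∨ (∀p ∃y (¬H(p,p) ∨ H(y,y)))
Push ¬ through the quantifiers and connectives to reach negation normal form:
  (∃v ∃q (¬H(q,v) ∧ ¬H(v,q))) ∨ (∀x H(x,x)) ∨ (∀p ∃y (¬H(p,p) ∨ H(y,y)))
Extract every quantifier outward, since the variables are now distinct and don't occur free across branches:
  ∃v ∃q ∀x ∀p ∃y (¬H(q,v) ∧ ¬H(v,q) ∨ H(x,x) ∨ ¬H(p,p) ∨ H(y,y))

∃v ∃q ∀x ∀p ∃y (¬H(q,v) ∧ ¬H(v,q) ∨ H(x,x) ∨ ¬H(p,p) ∨ H(y,y))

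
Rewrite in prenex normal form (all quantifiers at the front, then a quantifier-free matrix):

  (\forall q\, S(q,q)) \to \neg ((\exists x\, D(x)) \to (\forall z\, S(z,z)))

Rewrite implications/biconditionals: A → B as ¬A ∨ B.
  \neg (\forall q\, S(q,q)) \lor \neg (\neg (\exists x\, D(x)) \lor (\forall z\, S(z,z)))
Drive negations inward (¬∀x A ≡ ∃x ¬A, ¬∃x A ≡ ∀x ¬A, De Morgan for ∧/∨):
  (\exists q\, \neg S(q,q)) \lor (\exists x\, D(x)) \land (\exists z\, \neg S(z,z))
All bound variables are already distinct, so no renaming is needed.
Extract every quantifier outward, since the variables are now distinct and don't occur free across branches:
  \exists q\, \exists x\, \exists z\, (\neg S(q,q) \lor D(x) \land \neg S(z,z))

\exists q\, \exists x\, \exists z\, (\neg S(q,q) \lor D(x) \land \neg S(z,z))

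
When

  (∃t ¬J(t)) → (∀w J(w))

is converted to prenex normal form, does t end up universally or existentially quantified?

First replace A → B with ¬A ∨ B.
  ¬(∃t ¬J(t)) ∨ (∀w J(w))
Move each ¬ inward, flipping quantifiers it crosses:
  (∀t J(t)) ∨ (∀w J(w))
Finally move all quantifiers to the prefix:
  ∀t ∀w (J(t) ∨ J(w))
The quantifier ∃t sits under an odd number of negations (counting the antecedent side of each →), so it flips to ∀t.

universal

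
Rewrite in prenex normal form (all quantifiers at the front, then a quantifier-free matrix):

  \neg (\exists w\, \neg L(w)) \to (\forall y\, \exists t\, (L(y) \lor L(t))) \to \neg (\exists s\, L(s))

First replace A → B with ¬A ∨ B.
  \neg \neg (\exists w\, \neg L(w)) \lor \neg (\forall y\, \exists t\, (L(y) \lor L(t))) \lor \neg (\exists s\, L(s))
Push ¬ through the quantifiers and connectives to reach negation normal form:
  (\exists w\, \neg L(w)) \lor (\exists y\, \forall t\, (\neg L(y) \land \neg L(t))) \lor (\forall s\, \neg L(s))
Extract every quantifier outward, since the variables are now distinct and don't occur free across branches:
  \exists w\, \exists y\, \forall t\, \forall s\, (\neg L(w) \lor \neg L(y) \land \neg L(t) \lor \neg L(s))

\exists w\, \exists y\, \forall t\, \forall s\, (\neg L(w) \lor \neg L(y) \land \neg L(t) \lor \neg L(s))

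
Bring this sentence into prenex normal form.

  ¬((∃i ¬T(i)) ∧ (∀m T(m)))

Move each ¬ inward, flipping quantifiers it crosses:
  (∀i T(i)) ∨ (∃m ¬T(m))
Pull the quantifiers to the front (each side's bound variable is not free in the other side):
  ∀i ∃m (T(i) ∨ ¬T(m))

∀i ∃m (T(i) ∨ ¬T(m))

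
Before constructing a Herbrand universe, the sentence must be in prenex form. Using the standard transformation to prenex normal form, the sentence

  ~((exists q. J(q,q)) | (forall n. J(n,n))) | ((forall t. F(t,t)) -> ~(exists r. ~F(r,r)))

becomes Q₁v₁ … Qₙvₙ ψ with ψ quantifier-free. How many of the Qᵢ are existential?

Rewrite implications/biconditionals: A → B as ¬A ∨ B.
  ~((exists q. J(q,q)) | (forall n. J(n,n))) | ~(forall t. F(t,t)) | ~(exists r. ~F(r,r))
Push ¬ through the quantifiers and connectives to reach negation normal form:
  (forall q. ~J(q,q)) & (exists n. ~J(n,n)) | (exists t. ~F(t,t)) | (forall r. F(r,r))
All bound variables are already distinct, so no renaming is needed.
Finally move all quantifiers to the prefix:
  forall q. exists n. exists t. forall r. (~J(q,q) & ~J(n,n) | ~F(t,t) | F(r,r))
The prefix is forall q exists n exists t forall r: 2 universal, 2 existential.

2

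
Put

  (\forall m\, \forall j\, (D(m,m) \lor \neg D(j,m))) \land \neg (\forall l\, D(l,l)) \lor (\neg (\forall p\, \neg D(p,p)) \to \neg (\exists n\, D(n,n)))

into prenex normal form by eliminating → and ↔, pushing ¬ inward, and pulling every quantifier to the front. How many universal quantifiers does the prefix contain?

First replace A → B with ¬A ∨ B.
  (\forall m\, \forall j\, (D(m,m) \lor \neg D(j,m))) \land \neg (\forall l\, D(l,l)) \lor \neg \neg (\forall p\, \neg D(p,p)) \lor \neg (\exists n\, D(n,n))
Move each ¬ inward, flipping quantifiers it crosses:
  (\forall m\, \forall j\, (D(m,m) \lor \neg D(j,m))) \land (\exists l\, \neg D(l,l)) \lor (\forall p\, \neg D(p,p)) \lor (\forall n\, \neg D(n,n))
All bound variables are already distinct, so no renaming is needed.
Finally move all quantifiers to the prefix:
  \forall m\, \forall j\, \exists l\, \forall p\, \forall n\, ((D(m,m) \lor \neg D(j,m)) \land \neg D(l,l) \lor \neg D(p,p) \lor \neg D(n,n))
The prefix is \forall m \forall j \exists l \forall p \forall n: 4 universal, 1 existential.

4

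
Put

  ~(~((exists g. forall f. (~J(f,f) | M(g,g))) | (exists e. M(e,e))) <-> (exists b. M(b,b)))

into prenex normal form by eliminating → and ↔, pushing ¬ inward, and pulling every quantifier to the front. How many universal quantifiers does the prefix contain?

4

First replace A → B with ¬A ∨ B; A ↔ B as (¬A ∨ B) ∧ (¬B ∨ A).
  ~((~~((exists g. forall f. (~J(f,f) | M(g,g))) | (exists e. M(e,e))) | (exists b. M(b,b))) & (~(exists b. M(b,b)) | ~((exists g. forall f. (~J(f,f) | M(g,g))) | (exists e. M(e,e)))))
Push ¬ through the quantifiers and connectives to reach negation normal form:
  (forall g. exists f. (J(f,f) & ~M(g,g))) & (forall e. ~M(e,e)) & (forall b. ~M(b,b)) | (exists b. M(b,b)) & ((exists g. forall f. (~J(f,f) | M(g,g))) | (exists e. M(e,e)))
Give each quantifier a distinct variable: b↦x, g↦x1, f↦w, e↦p.
  (forall g. exists f. (J(f,f) & ~M(g,g))) & (forall e. ~M(e,e)) & (forall b. ~M(b,b)) | (exists x. M(x,x)) & ((exists x1. forall w. (~J(w,w) | M(x1,x1))) | (exists p. M(p,p)))
Pull the quantifiers to the front (each side's bound variable is not free in the other side):
  forall g. exists f. forall e. forall b. exists x. exists x1. forall w. exists p. (J(f,f) & ~M(g,g) & ~M(e,e) & ~M(b,b) | M(x,x) & (~J(w,w) | M(x1,x1) | M(p,p)))
The prefix is forall g exists f forall e forall b exists x exists x1 forall w exists p: 4 universal, 4 existential.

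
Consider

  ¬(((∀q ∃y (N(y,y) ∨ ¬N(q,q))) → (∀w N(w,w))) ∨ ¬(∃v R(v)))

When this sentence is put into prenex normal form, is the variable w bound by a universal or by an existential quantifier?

existential

Rewrite implications/biconditionals: A → B as ¬A ∨ B.
  ¬(¬(∀q ∃y (N(y,y) ∨ ¬N(q,q))) ∨ (∀w N(w,w)) ∨ ¬(∃v R(v)))
Drive negations inward (¬∀x A ≡ ∃x ¬A, ¬∃x A ≡ ∀x ¬A, De Morgan for ∧/∨):
  (∀q ∃y (N(y,y) ∨ ¬N(q,q))) ∧ (∃w ¬N(w,w)) ∧ (∃v R(v))
All bound variables are already distinct, so no renaming is needed.
Pull the quantifiers to the front (each side's bound variable is not free in the other side):
  ∀q ∃y ∃w ∃v ((N(y,y) ∨ ¬N(q,q)) ∧ ¬N(w,w) ∧ R(v))
The quantifier ∀w sits under an odd number of negations (counting the antecedent side of each →), so it flips to ∃w.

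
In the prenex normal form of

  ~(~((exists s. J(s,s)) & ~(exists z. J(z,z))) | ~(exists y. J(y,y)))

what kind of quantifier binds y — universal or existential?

existential

Drive negations inward (¬∀x A ≡ ∃x ¬A, ¬∃x A ≡ ∀x ¬A, De Morgan for ∧/∨):
  (exists s. J(s,s)) & (forall z. ~J(z,z)) & (exists y. J(y,y))
Pull the quantifiers to the front (each side's bound variable is not free in the other side):
  exists s. forall z. exists y. (J(s,s) & ~J(z,z) & J(y,y))
The quantifier exists y sits under an even number of negations, so it remains existential.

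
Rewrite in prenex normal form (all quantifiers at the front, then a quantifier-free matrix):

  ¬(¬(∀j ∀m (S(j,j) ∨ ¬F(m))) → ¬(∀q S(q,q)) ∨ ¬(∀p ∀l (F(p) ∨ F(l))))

∃j ∃m ∀q ∀p ∀l (¬S(j,j) ∧ F(m) ∧ S(q,q) ∧ (F(p) ∨ F(l)))

Rewrite implications/biconditionals: A → B as ¬A ∨ B.
  ¬(¬¬(∀j ∀m (S(j,j) ∨ ¬F(m))) ∨ ¬(∀q S(q,q)) ∨ ¬(∀p ∀l (F(p) ∨ F(l))))
Move each ¬ inward, flipping quantifiers it crosses:
  (∃j ∃m (¬S(j,j) ∧ F(m))) ∧ (∀q S(q,q)) ∧ (∀p ∀l (F(p) ∨ F(l)))
All bound variables are already distinct, so no renaming is needed.
Finally move all quantifiers to the prefix:
  ∃j ∃m ∀q ∀p ∀l (¬S(j,j) ∧ F(m) ∧ S(q,q) ∧ (F(p) ∨ F(l)))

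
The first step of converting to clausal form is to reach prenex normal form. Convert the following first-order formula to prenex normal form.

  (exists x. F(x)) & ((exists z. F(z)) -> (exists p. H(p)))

Rewrite implications/biconditionals: A → B as ¬A ∨ B.
  (exists x. F(x)) & (~(exists z. F(z)) | (exists p. H(p)))
Move each ¬ inward, flipping quantifiers it crosses:
  (exists x. F(x)) & ((forall z. ~F(z)) | (exists p. H(p)))
All bound variables are already distinct, so no renaming is needed.
Extract every quantifier outward, since the variables are now distinct and don't occur free across branches:
  exists x. forall z. exists p. (F(x) & (~F(z) | H(p)))

exists x. forall z. exists p. (F(x) & (~F(z) | H(p)))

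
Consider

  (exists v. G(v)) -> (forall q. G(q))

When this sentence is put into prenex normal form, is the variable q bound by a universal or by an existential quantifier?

Eliminate → and ↔ using ¬ and ∨.
  ~(exists v. G(v)) | (forall q. G(q))
Drive negations inward (¬∀x A ≡ ∃x ¬A, ¬∃x A ≡ ∀x ¬A, De Morgan for ∧/∨):
  (forall v. ~G(v)) | (forall q. G(q))
Finally move all quantifiers to the prefix:
  forall v. forall q. (~G(v) | G(q))
The quantifier forall q sits under an even number of negations (counting the antecedent side of each →), so it remains universal.

universal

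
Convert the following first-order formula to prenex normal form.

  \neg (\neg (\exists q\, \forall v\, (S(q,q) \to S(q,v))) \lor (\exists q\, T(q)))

\exists q\, \forall v\, \forall w\, ((\neg S(q,q) \lor S(q,v)) \land \neg T(w))

Rewrite implications/biconditionals: A → B as ¬A ∨ B.
  \neg (\neg (\exists q\, \forall v\, (\neg S(q,q) \lor S(q,v))) \lor (\exists q\, T(q)))
Push ¬ through the quantifiers and connectives to reach negation normal form:
  (\exists q\, \forall v\, (\neg S(q,q) \lor S(q,v))) \land (\forall q\, \neg T(q))
Give each quantifier a distinct variable: q↦w.
  (\exists q\, \forall v\, (\neg S(q,q) \lor S(q,v))) \land (\forall w\, \neg T(w))
Finally move all quantifiers to the prefix:
  \exists q\, \forall v\, \forall w\, ((\neg S(q,q) \lor S(q,v)) \land \neg T(w))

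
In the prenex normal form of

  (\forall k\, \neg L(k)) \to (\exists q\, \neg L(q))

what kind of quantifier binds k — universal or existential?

existential

Eliminate → and ↔ using ¬ and ∨.
  \neg (\forall k\, \neg L(k)) \lor (\exists q\, \neg L(q))
Drive negations inward (¬∀x A ≡ ∃x ¬A, ¬∃x A ≡ ∀x ¬A, De Morgan for ∧/∨):
  (\exists k\, L(k)) \lor (\exists q\, \neg L(q))
All bound variables are already distinct, so no renaming is needed.
Pull the quantifiers to the front (each side's bound variable is not free in the other side):
  \exists k\, \exists q\, (L(k) \lor \neg L(q))
The quantifier \forall k sits under an odd number of negations (counting the antecedent side of each →), so it flips to \exists k.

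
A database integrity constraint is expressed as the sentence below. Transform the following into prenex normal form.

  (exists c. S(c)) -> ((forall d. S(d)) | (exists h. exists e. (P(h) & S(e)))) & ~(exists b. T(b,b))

forall c. forall d. exists h. exists e. forall b. (~S(c) | (S(d) | P(h) & S(e)) & ~T(b,b))

Rewrite implications/biconditionals: A → B as ¬A ∨ B.
  ~(exists c. S(c)) | ((forall d. S(d)) | (exists h. exists e. (P(h) & S(e)))) & ~(exists b. T(b,b))
Move each ¬ inward, flipping quantifiers it crosses:
  (forall c. ~S(c)) | ((forall d. S(d)) | (exists h. exists e. (P(h) & S(e)))) & (forall b. ~T(b,b))
Pull the quantifiers to the front (each side's bound variable is not free in the other side):
  forall c. forall d. exists h. exists e. forall b. (~S(c) | (S(d) | P(h) & S(e)) & ~T(b,b))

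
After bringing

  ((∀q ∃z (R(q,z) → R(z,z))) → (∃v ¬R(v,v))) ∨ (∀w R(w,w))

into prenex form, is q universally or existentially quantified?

existential

First replace A → B with ¬A ∨ B.
  ¬(∀q ∃z (¬R(q,z) ∨ R(z,z))) ∨ (∃v ¬R(v,v)) ∨ (∀w R(w,w))
Move each ¬ inward, flipping quantifiers it crosses:
  (∃q ∀z (R(q,z) ∧ ¬R(z,z))) ∨ (∃v ¬R(v,v)) ∨ (∀w R(w,w))
All bound variables are already distinct, so no renaming is needed.
Finally move all quantifiers to the prefix:
  ∃q ∀z ∃v ∀w (R(q,z) ∧ ¬R(z,z) ∨ ¬R(v,v) ∨ R(w,w))
The quantifier ∀q sits under an odd number of negations (counting the antecedent side of each →), so it flips to ∃q.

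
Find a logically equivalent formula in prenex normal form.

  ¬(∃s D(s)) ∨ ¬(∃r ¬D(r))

Push ¬ through the quantifiers and connectives to reach negation normal form:
  (∀s ¬D(s)) ∨ (∀r D(r))
All bound variables are already distinct, so no renaming is needed.
Pull the quantifiers to the front (each side's bound variable is not free in the other side):
  ∀s ∀r (¬D(s) ∨ D(r))

∀s ∀r (¬D(s) ∨ D(r))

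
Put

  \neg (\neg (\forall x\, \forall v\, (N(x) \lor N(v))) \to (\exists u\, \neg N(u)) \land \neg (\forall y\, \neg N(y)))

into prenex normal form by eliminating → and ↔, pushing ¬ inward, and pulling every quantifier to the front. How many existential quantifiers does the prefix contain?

2

Rewrite implications/biconditionals: A → B as ¬A ∨ B.
  \neg (\neg \neg (\forall x\, \forall v\, (N(x) \lor N(v))) \lor (\exists u\, \neg N(u)) \land \neg (\forall y\, \neg N(y)))
Move each ¬ inward, flipping quantifiers it crosses:
  (\exists x\, \exists v\, (\neg N(x) \land \neg N(v))) \land ((\forall u\, N(u)) \lor (\forall y\, \neg N(y)))
Pull the quantifiers to the front (each side's bound variable is not free in the other side):
  \exists x\, \exists v\, \forall u\, \forall y\, (\neg N(x) \land \neg N(v) \land (N(u) \lor \neg N(y)))
The prefix is \exists x \exists v \forall u \forall y: 2 universal, 2 existential.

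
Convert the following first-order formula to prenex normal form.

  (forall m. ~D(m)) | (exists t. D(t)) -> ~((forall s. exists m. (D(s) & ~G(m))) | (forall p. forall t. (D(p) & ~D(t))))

exists m. forall t. exists s. forall x1. exists p. exists r. (D(m) & ~D(t) | (~D(s) | G(x1)) & (~D(p) | D(r)))

Rewrite implications/biconditionals: A → B as ¬A ∨ B.
  ~((forall m. ~D(m)) | (exists t. D(t))) | ~((forall s. exists m. (D(s) & ~G(m))) | (forall p. forall t. (D(p) & ~D(t))))
Move each ¬ inward, flipping quantifiers it crosses:
  (exists m. D(m)) & (forall t. ~D(t)) | (exists s. forall m. (~D(s) | G(m))) & (exists p. exists t. (~D(p) | D(t)))
Standardize variables apart so no two quantifiers bind the same name: m↦x1, t↦r.
  (exists m. D(m)) & (forall t. ~D(t)) | (exists s. forall x1. (~D(s) | G(x1))) & (exists p. exists r. (~D(p) | D(r)))
Extract every quantifier outward, since the variables are now distinct and don't occur free across branches:
  exists m. forall t. exists s. forall x1. exists p. exists r. (D(m) & ~D(t) | (~D(s) | G(x1)) & (~D(p) | D(r)))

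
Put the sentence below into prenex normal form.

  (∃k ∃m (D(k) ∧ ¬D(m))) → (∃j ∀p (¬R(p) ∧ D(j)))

Eliminate → and ↔ using ¬ and ∨.
  ¬(∃k ∃m (D(k) ∧ ¬D(m))) ∨ (∃j ∀p (¬R(p) ∧ D(j)))
Push ¬ through the quantifiers and connectives to reach negation normal form:
  (∀k ∀m (¬D(k) ∨ D(m))) ∨ (∃j ∀p (¬R(p) ∧ D(j)))
All bound variables are already distinct, so no renaming is needed.
Extract every quantifier outward, since the variables are now distinct and don't occur free across branches:
  ∀k ∀m ∃j ∀p (¬D(k) ∨ D(m) ∨ ¬R(p) ∧ D(j))

∀k ∀m ∃j ∀p (¬D(k) ∨ D(m) ∨ ¬R(p) ∧ D(j))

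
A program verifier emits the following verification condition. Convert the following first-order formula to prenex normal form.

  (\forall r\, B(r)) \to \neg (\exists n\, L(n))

\exists r\, \forall n\, (\neg B(r) \lor \neg L(n))

Rewrite implications/biconditionals: A → B as ¬A ∨ B.
  \neg (\forall r\, B(r)) \lor \neg (\exists n\, L(n))
Move each ¬ inward, flipping quantifiers it crosses:
  (\exists r\, \neg B(r)) \lor (\forall n\, \neg L(n))
Finally move all quantifiers to the prefix:
  \exists r\, \forall n\, (\neg B(r) \lor \neg L(n))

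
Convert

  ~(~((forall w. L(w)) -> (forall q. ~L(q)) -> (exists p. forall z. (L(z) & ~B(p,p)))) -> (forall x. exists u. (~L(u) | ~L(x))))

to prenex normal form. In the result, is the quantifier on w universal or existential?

universal

First replace A → B with ¬A ∨ B.
  ~(~~(~(forall w. L(w)) | ~(forall q. ~L(q)) | (exists p. forall z. (L(z) & ~B(p,p)))) | (forall x. exists u. (~L(u) | ~L(x))))
Move each ¬ inward, flipping quantifiers it crosses:
  (forall w. L(w)) & (forall q. ~L(q)) & (forall p. exists z. (~L(z) | B(p,p))) & (exists x. forall u. (L(u) & L(x)))
All bound variables are already distinct, so no renaming is needed.
Pull the quantifiers to the front (each side's bound variable is not free in the other side):
  forall w. forall q. forall p. exists z. exists x. forall u. (L(w) & ~L(q) & (~L(z) | B(p,p)) & L(u) & L(x))
The quantifier forall w sits under an even number of negations (counting the antecedent side of each →), so it remains universal.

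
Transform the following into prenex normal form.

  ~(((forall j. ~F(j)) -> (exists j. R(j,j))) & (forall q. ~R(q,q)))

Rewrite implications/biconditionals: A → B as ¬A ∨ B.
  ~((~(forall j. ~F(j)) | (exists j. R(j,j))) & (forall q. ~R(q,q)))
Move each ¬ inward, flipping quantifiers it crosses:
  (forall j. ~F(j)) & (forall j. ~R(j,j)) | (exists q. R(q,q))
Rename bound variables to avoid capture: j↦s.
  (forall j. ~F(j)) & (forall s. ~R(s,s)) | (exists q. R(q,q))
Extract every quantifier outward, since the variables are now distinct and don't occur free across branches:
  forall j. forall s. exists q. (~F(j) & ~R(s,s) | R(q,q))

forall j. forall s. exists q. (~F(j) & ~R(s,s) | R(q,q))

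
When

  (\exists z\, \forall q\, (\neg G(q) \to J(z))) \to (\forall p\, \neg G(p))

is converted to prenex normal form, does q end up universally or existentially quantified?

First replace A → B with ¬A ∨ B.
  \neg (\exists z\, \forall q\, (\neg \neg G(q) \lor J(z))) \lor (\forall p\, \neg G(p))
Push ¬ through the quantifiers and connectives to reach negation normal form:
  (\forall z\, \exists q\, (\neg G(q) \land \neg J(z))) \lor (\forall p\, \neg G(p))
Extract every quantifier outward, since the variables are now distinct and don't occur free across branches:
  \forall z\, \exists q\, \forall p\, (\neg G(q) \land \neg J(z) \lor \neg G(p))
The quantifier \forall q sits under an odd number of negations (counting the antecedent side of each →), so it flips to \exists q.

existential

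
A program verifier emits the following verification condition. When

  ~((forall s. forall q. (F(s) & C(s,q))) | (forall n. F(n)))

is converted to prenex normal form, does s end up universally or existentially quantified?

Drive negations inward (¬∀x A ≡ ∃x ¬A, ¬∃x A ≡ ∀x ¬A, De Morgan for ∧/∨):
  (exists s. exists q. (~F(s) | ~C(s,q))) & (exists n. ~F(n))
All bound variables are already distinct, so no renaming is needed.
Finally move all quantifiers to the prefix:
  exists s. exists q. exists n. ((~F(s) | ~C(s,q)) & ~F(n))
The quantifier forall s sits under an odd number of negations, so it flips to exists s.

existential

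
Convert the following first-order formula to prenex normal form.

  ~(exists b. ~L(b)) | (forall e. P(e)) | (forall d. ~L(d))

Drive negations inward (¬∀x A ≡ ∃x ¬A, ¬∃x A ≡ ∀x ¬A, De Morgan for ∧/∨):
  (forall b. L(b)) | (forall e. P(e)) | (forall d. ~L(d))
All bound variables are already distinct, so no renaming is needed.
Pull the quantifiers to the front (each side's bound variable is not free in the other side):
  forall b. forall e. forall d. (L(b) | P(e) | ~L(d))

forall b. forall e. forall d. (L(b) | P(e) | ~L(d))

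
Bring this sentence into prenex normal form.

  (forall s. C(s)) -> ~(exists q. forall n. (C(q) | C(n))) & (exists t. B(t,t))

exists s. forall q. exists n. exists t. (~C(s) | ~C(q) & ~C(n) & B(t,t))

First replace A → B with ¬A ∨ B.
  ~(forall s. C(s)) | ~(exists q. forall n. (C(q) | C(n))) & (exists t. B(t,t))
Drive negations inward (¬∀x A ≡ ∃x ¬A, ¬∃x A ≡ ∀x ¬A, De Morgan for ∧/∨):
  (exists s. ~C(s)) | (forall q. exists n. (~C(q) & ~C(n))) & (exists t. B(t,t))
All bound variables are already distinct, so no renaming is needed.
Pull the quantifiers to the front (each side's bound variable is not free in the other side):
  exists s. forall q. exists n. exists t. (~C(s) | ~C(q) & ~C(n) & B(t,t))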